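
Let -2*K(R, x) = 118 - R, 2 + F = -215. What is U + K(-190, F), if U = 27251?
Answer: 27097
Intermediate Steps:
F = -217 (F = -2 - 215 = -217)
K(R, x) = -59 + R/2 (K(R, x) = -(118 - R)/2 = -59 + R/2)
U + K(-190, F) = 27251 + (-59 + (½)*(-190)) = 27251 + (-59 - 95) = 27251 - 154 = 27097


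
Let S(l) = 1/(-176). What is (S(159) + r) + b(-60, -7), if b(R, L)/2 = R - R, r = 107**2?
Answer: 2015023/176 ≈ 11449.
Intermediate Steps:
r = 11449
b(R, L) = 0 (b(R, L) = 2*(R - R) = 2*0 = 0)
S(l) = -1/176
(S(159) + r) + b(-60, -7) = (-1/176 + 11449) + 0 = 2015023/176 + 0 = 2015023/176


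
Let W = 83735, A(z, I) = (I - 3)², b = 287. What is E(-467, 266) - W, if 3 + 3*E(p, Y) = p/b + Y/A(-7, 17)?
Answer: -144193547/1722 ≈ -83736.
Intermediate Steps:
A(z, I) = (-3 + I)²
E(p, Y) = -1 + Y/588 + p/861 (E(p, Y) = -1 + (p/287 + Y/((-3 + 17)²))/3 = -1 + (p*(1/287) + Y/(14²))/3 = -1 + (p/287 + Y/196)/3 = -1 + (Y/196 + p/287)/3 = -1 + (Y/588 + p/861) = -1 + Y/588 + p/861)
E(-467, 266) - W = (-1 + (1/588)*266 + (1/861)*(-467)) - 1*83735 = (-1 + 19/42 - 467/861) - 83735 = -1877/1722 - 83735 = -144193547/1722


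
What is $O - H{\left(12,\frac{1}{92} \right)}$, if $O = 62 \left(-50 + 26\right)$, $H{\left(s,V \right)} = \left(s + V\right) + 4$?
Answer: $- \frac{138369}{92} \approx -1504.0$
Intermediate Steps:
$H{\left(s,V \right)} = 4 + V + s$ ($H{\left(s,V \right)} = \left(V + s\right) + 4 = 4 + V + s$)
$O = -1488$ ($O = 62 \left(-24\right) = -1488$)
$O - H{\left(12,\frac{1}{92} \right)} = -1488 - \left(4 + \frac{1}{92} + 12\right) = -1488 - \frac{1473}{92} = - \frac{138369}{92}$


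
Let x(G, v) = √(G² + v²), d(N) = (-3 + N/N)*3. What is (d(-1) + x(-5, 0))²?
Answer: 1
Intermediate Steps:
d(N) = -6 (d(N) = (-3 + 1)*3 = -2*3 = -6)
(d(-1) + x(-5, 0))² = (-6 + √((-5)² + 0²))² = (-6 + √(25 + 0))² = (-6 + √25)² = (-6 + 5)² = (-1)² = 1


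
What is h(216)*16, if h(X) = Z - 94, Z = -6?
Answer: -1600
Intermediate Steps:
h(X) = -100 (h(X) = -6 - 94 = -100)
h(216)*16 = -100*16 = -1600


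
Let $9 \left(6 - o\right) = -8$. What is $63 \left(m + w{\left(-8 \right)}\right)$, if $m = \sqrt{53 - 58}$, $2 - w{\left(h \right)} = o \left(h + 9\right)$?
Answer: $-308 + 63 i \sqrt{5} \approx -308.0 + 140.87 i$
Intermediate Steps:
$o = \frac{62}{9}$ ($o = 6 - - \frac{8}{9} = 6 + \frac{8}{9} = \frac{62}{9} \approx 6.8889$)
$w{\left(h \right)} = -60 - \frac{62 h}{9}$ ($w{\left(h \right)} = 2 - \frac{62 \left(h + 9\right)}{9} = 2 - \frac{62 \left(9 + h\right)}{9} = 2 - \left(62 + \frac{62 h}{9}\right) = -60 - \frac{62 h}{9}$)
$m = i \sqrt{5}$ ($m = \sqrt{-5} = i \sqrt{5} \approx 2.2361 i$)
$63 \left(m + w{\left(-8 \right)}\right) = 63 \left(i \sqrt{5} - \frac{44}{9}\right) = 63 \left(- \frac{44}{9} + i \sqrt{5}\right) = -308 + 63 i \sqrt{5}$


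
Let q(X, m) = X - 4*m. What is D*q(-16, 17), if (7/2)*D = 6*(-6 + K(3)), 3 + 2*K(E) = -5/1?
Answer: 1440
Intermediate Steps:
K(E) = -4 (K(E) = -3/2 + (-5/1)/2 = -3/2 + (-5*1)/2 = -3/2 + (1/2)*(-5) = -3/2 - 5/2 = -4)
D = -120/7 (D = 2*(6*(-6 - 4))/7 = 2*(6*(-10))/7 = (2/7)*(-60) = -120/7 ≈ -17.143)
D*q(-16, 17) = -120*(-16 - 4*17)/7 = -120*(-16 - 68)/7 = -120/7*(-84) = 1440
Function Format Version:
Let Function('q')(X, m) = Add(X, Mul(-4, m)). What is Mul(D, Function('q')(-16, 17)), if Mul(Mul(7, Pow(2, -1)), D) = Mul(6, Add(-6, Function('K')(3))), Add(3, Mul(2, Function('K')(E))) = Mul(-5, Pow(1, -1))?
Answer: 1440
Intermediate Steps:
Function('K')(E) = -4 (Function('K')(E) = Add(Rational(-3, 2), Mul(Rational(1, 2), Mul(-5, Pow(1, -1)))) = Add(Rational(-3, 2), Mul(Rational(1, 2), Mul(-5, 1))) = Add(Rational(-3, 2), Mul(Rational(1, 2), -5)) = Add(Rational(-3, 2), Rational(-5, 2)) = -4)
D = Rational(-120, 7) (D = Mul(Rational(2, 7), Mul(6, Add(-6, -4))) = Mul(Rational(2, 7), Mul(6, -10)) = Mul(Rational(2, 7), -60) = Rational(-120, 7) ≈ -17.143)
Mul(D, Function('q')(-16, 17)) = Mul(Rational(-120, 7), Add(-16, Mul(-4, 17))) = Mul(Rational(-120, 7), Add(-16, -68)) = Mul(Rational(-120, 7), -84) = 1440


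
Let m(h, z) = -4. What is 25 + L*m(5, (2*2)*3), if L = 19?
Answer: -51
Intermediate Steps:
25 + L*m(5, (2*2)*3) = 25 + 19*(-4) = 25 - 76 = -51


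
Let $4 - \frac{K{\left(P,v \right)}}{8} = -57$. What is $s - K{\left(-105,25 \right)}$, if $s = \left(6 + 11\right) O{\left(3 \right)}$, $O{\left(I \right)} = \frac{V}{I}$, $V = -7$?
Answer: $- \frac{1583}{3} \approx -527.67$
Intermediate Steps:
$O{\left(I \right)} = - \frac{7}{I}$
$K{\left(P,v \right)} = 488$ ($K{\left(P,v \right)} = 32 - -456 = 32 + 456 = 488$)
$s = - \frac{119}{3}$ ($s = \left(6 + 11\right) \left(- \frac{7}{3}\right) = 17 \left(\left(-7\right) \frac{1}{3}\right) = 17 \left(- \frac{7}{3}\right) = - \frac{119}{3} \approx -39.667$)
$s - K{\left(-105,25 \right)} = - \frac{119}{3} - 488 = - \frac{1583}{3}$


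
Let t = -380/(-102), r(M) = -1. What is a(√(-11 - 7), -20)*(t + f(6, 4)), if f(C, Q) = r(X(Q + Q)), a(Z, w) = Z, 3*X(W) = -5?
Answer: 139*I*√2/17 ≈ 11.563*I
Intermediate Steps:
X(W) = -5/3 (X(W) = (⅓)*(-5) = -5/3)
f(C, Q) = -1
t = 190/51 (t = -380*(-1/102) = 190/51 ≈ 3.7255)
a(√(-11 - 7), -20)*(t + f(6, 4)) = √(-11 - 7)*(190/51 - 1) = √(-18)*(139/51) = (3*I*√2)*(139/51) = 139*I*√2/17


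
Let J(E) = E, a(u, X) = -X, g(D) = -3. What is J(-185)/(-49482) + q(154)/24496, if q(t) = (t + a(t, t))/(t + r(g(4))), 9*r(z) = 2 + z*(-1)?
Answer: 185/49482 ≈ 0.0037387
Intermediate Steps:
r(z) = 2/9 - z/9 (r(z) = (2 + z*(-1))/9 = (2 - z)/9 = 2/9 - z/9)
q(t) = 0 (q(t) = (t - t)/(t + (2/9 - 1/9*(-3))) = 0/(t + (2/9 + 1/3)) = 0/(t + 5/9) = 0/(5/9 + t) = 0)
J(-185)/(-49482) + q(154)/24496 = -185/(-49482) + 0/24496 = -185*(-1/49482) + 0*(1/24496) = 185/49482 + 0 = 185/49482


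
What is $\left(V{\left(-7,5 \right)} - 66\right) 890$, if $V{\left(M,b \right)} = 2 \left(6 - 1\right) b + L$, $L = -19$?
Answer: $-31150$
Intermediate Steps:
$V{\left(M,b \right)} = -19 + 10 b$ ($V{\left(M,b \right)} = 2 \left(6 - 1\right) b - 19 = 2 \cdot 5 b - 19 = 10 b - 19 = -19 + 10 b$)
$\left(V{\left(-7,5 \right)} - 66\right) 890 = \left(\left(-19 + 10 \cdot 5\right) - 66\right) 890 = \left(\left(-19 + 50\right) - 66\right) 890 = \left(31 - 66\right) 890 = \left(-35\right) 890 = -31150$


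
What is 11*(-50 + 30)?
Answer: -220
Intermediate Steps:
11*(-50 + 30) = 11*(-20) = -220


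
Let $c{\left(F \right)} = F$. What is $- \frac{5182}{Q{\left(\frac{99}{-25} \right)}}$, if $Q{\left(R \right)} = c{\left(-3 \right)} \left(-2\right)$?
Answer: $- \frac{2591}{3} \approx -863.67$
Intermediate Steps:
$Q{\left(R \right)} = 6$ ($Q{\left(R \right)} = \left(-3\right) \left(-2\right) = 6$)
$- \frac{5182}{Q{\left(\frac{99}{-25} \right)}} = - \frac{5182}{6} = \left(-5182\right) \frac{1}{6} = - \frac{2591}{3}$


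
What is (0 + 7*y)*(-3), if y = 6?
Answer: -126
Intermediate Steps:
(0 + 7*y)*(-3) = (0 + 7*6)*(-3) = (0 + 42)*(-3) = 42*(-3) = -126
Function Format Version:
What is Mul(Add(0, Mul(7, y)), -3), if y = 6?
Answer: -126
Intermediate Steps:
Mul(Add(0, Mul(7, y)), -3) = Mul(Add(0, Mul(7, 6)), -3) = Mul(Add(0, 42), -3) = Mul(42, -3) = -126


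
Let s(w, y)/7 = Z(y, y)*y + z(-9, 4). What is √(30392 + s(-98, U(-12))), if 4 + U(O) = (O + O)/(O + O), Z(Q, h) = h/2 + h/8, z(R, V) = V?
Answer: 285*√6/4 ≈ 174.53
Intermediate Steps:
Z(Q, h) = 5*h/8 (Z(Q, h) = h*(½) + h*(⅛) = h/2 + h/8 = 5*h/8)
U(O) = -3 (U(O) = -4 + (O + O)/(O + O) = -4 + (2*O)/((2*O)) = -4 + (2*O)*(1/(2*O)) = -4 + 1 = -3)
s(w, y) = 28 + 35*y²/8 (s(w, y) = 7*((5*y/8)*y + 4) = 7*(5*y²/8 + 4) = 7*(4 + 5*y²/8) = 28 + 35*y²/8)
√(30392 + s(-98, U(-12))) = √(30392 + (28 + (35/8)*(-3)²)) = √(30392 + (28 + (35/8)*9)) = √(30392 + (28 + 315/8)) = √(30392 + 539/8) = √(243675/8) = 285*√6/4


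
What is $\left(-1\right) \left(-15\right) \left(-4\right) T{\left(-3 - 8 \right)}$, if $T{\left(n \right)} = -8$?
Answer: $480$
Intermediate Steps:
$\left(-1\right) \left(-15\right) \left(-4\right) T{\left(-3 - 8 \right)} = \left(-1\right) \left(-15\right) \left(-4\right) \left(-8\right) = 15 \left(-4\right) \left(-8\right) = \left(-60\right) \left(-8\right) = 480$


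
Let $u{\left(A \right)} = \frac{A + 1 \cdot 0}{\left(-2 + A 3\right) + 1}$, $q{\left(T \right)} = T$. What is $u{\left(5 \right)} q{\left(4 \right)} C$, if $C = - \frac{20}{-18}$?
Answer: $\frac{100}{63} \approx 1.5873$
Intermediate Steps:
$C = \frac{10}{9}$ ($C = \left(-20\right) \left(- \frac{1}{18}\right) = \frac{10}{9} \approx 1.1111$)
$u{\left(A \right)} = \frac{A}{-1 + 3 A}$ ($u{\left(A \right)} = \frac{A + 0}{\left(-2 + 3 A\right) + 1} = \frac{A}{-1 + 3 A}$)
$u{\left(5 \right)} q{\left(4 \right)} C = \frac{5}{-1 + 3 \cdot 5} \cdot 4 \cdot \frac{10}{9} = \frac{5}{-1 + 15} \cdot 4 \cdot \frac{10}{9} = \frac{5}{14} \cdot 4 \cdot \frac{10}{9} = \frac{10}{7} \cdot \frac{10}{9} = \frac{100}{63}$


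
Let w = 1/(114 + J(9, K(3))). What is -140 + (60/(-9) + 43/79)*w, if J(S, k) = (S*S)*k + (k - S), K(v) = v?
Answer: -11647631/83187 ≈ -140.02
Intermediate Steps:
J(S, k) = k - S + k*S² (J(S, k) = S²*k + (k - S) = k*S² + (k - S) = k - S + k*S²)
w = 1/351 (w = 1/(114 + (3 - 1*9 + 3*9²)) = 1/(114 + (3 - 9 + 3*81)) = 1/(114 + (3 - 9 + 243)) = 1/(114 + 237) = 1/351 ≈ 0.0028490)
-140 + (60/(-9) + 43/79)*w = -140 + (60/(-9) + 43/79)*(1/351) = -140 + (60*(-⅑) + 43*(1/79))*(1/351) = -140 + (-20/3 + 43/79)*(1/351) = -140 - 1451/237*1/351 = -140 - 1451/83187 = -11647631/83187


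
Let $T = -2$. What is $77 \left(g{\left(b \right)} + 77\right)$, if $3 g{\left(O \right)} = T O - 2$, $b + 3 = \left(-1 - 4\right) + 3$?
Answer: $\frac{18403}{3} \approx 6134.3$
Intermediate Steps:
$b = -5$ ($b = -3 + \left(\left(-1 - 4\right) + 3\right) = -3 + \left(-5 + 3\right) = -3 - 2 = -5$)
$g{\left(O \right)} = - \frac{2}{3} - \frac{2 O}{3}$ ($g{\left(O \right)} = \frac{- 2 O - 2}{3} = \frac{-2 - 2 O}{3} = - \frac{2}{3} - \frac{2 O}{3}$)
$77 \left(g{\left(b \right)} + 77\right) = 77 \left(\left(- \frac{2}{3} - - \frac{10}{3}\right) + 77\right) = 77 \left(\left(- \frac{2}{3} + \frac{10}{3}\right) + 77\right) = 77 \left(\frac{8}{3} + 77\right) = 77 \cdot \frac{239}{3} = \frac{18403}{3}$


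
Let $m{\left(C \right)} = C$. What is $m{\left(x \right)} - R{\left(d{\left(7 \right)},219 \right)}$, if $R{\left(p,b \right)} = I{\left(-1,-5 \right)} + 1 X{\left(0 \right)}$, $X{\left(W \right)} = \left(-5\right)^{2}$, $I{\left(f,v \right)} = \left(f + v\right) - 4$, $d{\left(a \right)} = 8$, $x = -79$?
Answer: $-94$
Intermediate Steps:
$I{\left(f,v \right)} = -4 + f + v$
$X{\left(W \right)} = 25$
$R{\left(p,b \right)} = 15$ ($R{\left(p,b \right)} = \left(-4 - 1 - 5\right) + 1 \cdot 25 = -10 + 25 = 15$)
$m{\left(x \right)} - R{\left(d{\left(7 \right)},219 \right)} = -79 - 15 = -94$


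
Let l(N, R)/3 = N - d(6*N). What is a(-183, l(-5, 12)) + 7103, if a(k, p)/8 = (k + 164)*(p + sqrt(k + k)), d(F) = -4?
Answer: 7559 - 152*I*sqrt(366) ≈ 7559.0 - 2907.9*I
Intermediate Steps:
l(N, R) = 12 + 3*N (l(N, R) = 3*(N - 1*(-4)) = 3*(N + 4) = 3*(4 + N) = 12 + 3*N)
a(k, p) = 8*(164 + k)*(p + sqrt(2)*sqrt(k)) (a(k, p) = 8*((k + 164)*(p + sqrt(k + k))) = 8*((164 + k)*(p + sqrt(2*k))) = 8*((164 + k)*(p + sqrt(2)*sqrt(k))) = 8*(164 + k)*(p + sqrt(2)*sqrt(k)))
a(-183, l(-5, 12)) + 7103 = (1312*(12 + 3*(-5)) + 8*(-183)*(12 + 3*(-5)) + 8*sqrt(2)*(-183)**(3/2) + 1312*sqrt(2)*sqrt(-183)) + 7103 = (1312*(12 - 15) + 8*(-183)*(12 - 15) + 8*sqrt(2)*(-183*I*sqrt(183)) + 1312*sqrt(2)*(I*sqrt(183))) + 7103 = (1312*(-3) + 8*(-183)*(-3) - 1464*I*sqrt(366) + 1312*I*sqrt(366)) + 7103 = (-3936 + 4392 - 1464*I*sqrt(366) + 1312*I*sqrt(366)) + 7103 = (456 - 152*I*sqrt(366)) + 7103 = 7559 - 152*I*sqrt(366)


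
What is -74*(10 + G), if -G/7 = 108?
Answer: 55204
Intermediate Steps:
G = -756 (G = -7*108 = -756)
-74*(10 + G) = -74*(10 - 756) = -74*(-746) = 55204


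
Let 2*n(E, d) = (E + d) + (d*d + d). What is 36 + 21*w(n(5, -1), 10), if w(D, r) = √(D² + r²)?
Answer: 36 + 42*√26 ≈ 250.16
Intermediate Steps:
n(E, d) = d + E/2 + d²/2 (n(E, d) = ((E + d) + (d*d + d))/2 = ((E + d) + (d² + d))/2 = ((E + d) + (d + d²))/2 = (E + d² + 2*d)/2 = d + E/2 + d²/2)
36 + 21*w(n(5, -1), 10) = 36 + 21*√((-1 + (½)*5 + (½)*(-1)²)² + 10²) = 36 + 21*√((-1 + 5/2 + (½)*1)² + 100) = 36 + 21*√((-1 + 5/2 + ½)² + 100) = 36 + 21*√(2² + 100) = 36 + 21*√(4 + 100) = 36 + 21*√104 = 36 + 21*(2*√26) = 36 + 42*√26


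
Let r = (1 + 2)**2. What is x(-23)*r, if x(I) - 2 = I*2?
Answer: -396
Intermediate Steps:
x(I) = 2 + 2*I (x(I) = 2 + I*2 = 2 + 2*I)
r = 9 (r = 3**2 = 9)
x(-23)*r = (2 + 2*(-23))*9 = (2 - 46)*9 = -44*9 = -396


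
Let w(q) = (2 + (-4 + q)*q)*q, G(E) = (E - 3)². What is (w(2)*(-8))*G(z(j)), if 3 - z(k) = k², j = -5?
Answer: 20000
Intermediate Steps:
z(k) = 3 - k²
G(E) = (-3 + E)²
w(q) = q*(2 + q*(-4 + q)) (w(q) = (2 + q*(-4 + q))*q = q*(2 + q*(-4 + q)))
(w(2)*(-8))*G(z(j)) = ((2*(2 + 2² - 4*2))*(-8))*(-3 + (3 - 1*(-5)²))² = ((2*(2 + 4 - 8))*(-8))*(-3 + (3 - 1*25))² = ((2*(-2))*(-8))*(-3 + (3 - 25))² = (-4*(-8))*(-3 - 22)² = 32*(-25)² = 32*625 = 20000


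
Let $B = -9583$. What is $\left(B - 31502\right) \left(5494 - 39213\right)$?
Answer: $1385345115$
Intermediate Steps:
$\left(B - 31502\right) \left(5494 - 39213\right) = \left(-9583 - 31502\right) \left(5494 - 39213\right) = \left(-41085\right) \left(-33719\right) = 1385345115$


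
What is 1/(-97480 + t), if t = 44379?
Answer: -1/53101 ≈ -1.8832e-5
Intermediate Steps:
1/(-97480 + t) = 1/(-97480 + 44379) = 1/(-53101) = -1/53101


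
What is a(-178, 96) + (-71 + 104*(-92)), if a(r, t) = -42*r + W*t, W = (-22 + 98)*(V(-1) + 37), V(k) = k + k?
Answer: 253197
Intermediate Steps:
V(k) = 2*k
W = 2660 (W = (-22 + 98)*(2*(-1) + 37) = 76*(-2 + 37) = 76*35 = 2660)
a(r, t) = -42*r + 2660*t
a(-178, 96) + (-71 + 104*(-92)) = (-42*(-178) + 2660*96) + (-71 + 104*(-92)) = (7476 + 255360) + (-71 - 9568) = 262836 - 9639 = 253197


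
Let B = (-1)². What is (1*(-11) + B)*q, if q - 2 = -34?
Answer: 320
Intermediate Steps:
q = -32 (q = 2 - 34 = -32)
B = 1
(1*(-11) + B)*q = (1*(-11) + 1)*(-32) = (-11 + 1)*(-32) = -10*(-32) = 320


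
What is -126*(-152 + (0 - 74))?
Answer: 28476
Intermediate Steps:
-126*(-152 + (0 - 74)) = -126*(-152 - 74) = -126*(-226) = 28476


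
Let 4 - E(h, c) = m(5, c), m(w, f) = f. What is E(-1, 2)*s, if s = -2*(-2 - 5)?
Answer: 28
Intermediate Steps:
E(h, c) = 4 - c
s = 14 (s = -2*(-7) = 14)
E(-1, 2)*s = (4 - 1*2)*14 = (4 - 2)*14 = 2*14 = 28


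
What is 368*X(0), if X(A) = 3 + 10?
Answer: 4784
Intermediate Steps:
X(A) = 13
368*X(0) = 368*13 = 4784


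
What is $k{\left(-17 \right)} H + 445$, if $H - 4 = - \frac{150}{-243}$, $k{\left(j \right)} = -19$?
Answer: $\frac{28939}{81} \approx 357.27$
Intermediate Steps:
$H = \frac{374}{81}$ ($H = 4 - \frac{150}{-243} = 4 - - \frac{50}{81} = 4 + \frac{50}{81} = \frac{374}{81} \approx 4.6173$)
$k{\left(-17 \right)} H + 445 = \left(-19\right) \frac{374}{81} + 445 = - \frac{7106}{81} + 445 = \frac{28939}{81}$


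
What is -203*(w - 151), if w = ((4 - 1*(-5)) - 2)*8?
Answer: 19285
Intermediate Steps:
w = 56 (w = ((4 + 5) - 2)*8 = (9 - 2)*8 = 7*8 = 56)
-203*(w - 151) = -203*(56 - 151) = -203*(-95) = 19285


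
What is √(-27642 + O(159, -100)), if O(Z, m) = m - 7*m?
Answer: I*√27042 ≈ 164.44*I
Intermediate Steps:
O(Z, m) = -6*m
√(-27642 + O(159, -100)) = √(-27642 - 6*(-100)) = √(-27642 + 600) = √(-27042) = I*√27042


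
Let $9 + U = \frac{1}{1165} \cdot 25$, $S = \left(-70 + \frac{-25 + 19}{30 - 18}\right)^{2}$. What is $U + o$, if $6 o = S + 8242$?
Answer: $\frac{12263609}{5592} \approx 2193.1$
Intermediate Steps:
$S = \frac{19881}{4}$ ($S = \left(-70 - \frac{6}{30 - 18}\right)^{2} = \left(-70 - \frac{6}{12}\right)^{2} = \left(-70 - \frac{1}{2}\right)^{2} = \left(- \frac{141}{2}\right)^{2} = \frac{19881}{4} \approx 4970.3$)
$U = - \frac{2092}{233}$ ($U = -9 + \frac{1}{1165} \cdot 25 = -9 + \frac{5}{233} = - \frac{2092}{233} \approx -8.9785$)
$o = \frac{52849}{24}$ ($o = \frac{\frac{19881}{4} + 8242}{6} = \frac{1}{6} \cdot \frac{52849}{4} = \frac{52849}{24} \approx 2202.0$)
$U + o = - \frac{2092}{233} + \frac{52849}{24} = \frac{12263609}{5592}$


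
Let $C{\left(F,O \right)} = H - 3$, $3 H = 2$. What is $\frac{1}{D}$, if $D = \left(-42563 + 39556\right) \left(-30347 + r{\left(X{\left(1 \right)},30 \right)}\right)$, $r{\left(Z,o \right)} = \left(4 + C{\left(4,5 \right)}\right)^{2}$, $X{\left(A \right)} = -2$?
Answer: $\frac{9}{821205686} \approx 1.0959 \cdot 10^{-8}$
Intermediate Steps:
$H = \frac{2}{3}$ ($H = \frac{1}{3} \cdot 2 = \frac{2}{3} \approx 0.66667$)
$C{\left(F,O \right)} = - \frac{7}{3}$ ($C{\left(F,O \right)} = \frac{2}{3} - 3 = - \frac{7}{3}$)
$r{\left(Z,o \right)} = \frac{25}{9}$ ($r{\left(Z,o \right)} = \left(4 - \frac{7}{3}\right)^{2} = \left(\frac{5}{3}\right)^{2} = \frac{25}{9}$)
$D = \frac{821205686}{9}$ ($D = \left(-42563 + 39556\right) \left(-30347 + \frac{25}{9}\right) = \left(-3007\right) \left(- \frac{273098}{9}\right) = \frac{821205686}{9} \approx 9.1245 \cdot 10^{7}$)
$\frac{1}{D} = \frac{1}{\frac{821205686}{9}} = \frac{9}{821205686}$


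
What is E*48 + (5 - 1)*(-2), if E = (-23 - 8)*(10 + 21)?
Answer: -46136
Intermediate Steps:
E = -961 (E = -31*31 = -961)
E*48 + (5 - 1)*(-2) = -961*48 + (5 - 1)*(-2) = -46128 + 4*(-2) = -46128 - 8 = -46136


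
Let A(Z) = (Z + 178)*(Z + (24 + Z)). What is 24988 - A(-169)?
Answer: 27814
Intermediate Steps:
A(Z) = (24 + 2*Z)*(178 + Z) (A(Z) = (178 + Z)*(24 + 2*Z) = (24 + 2*Z)*(178 + Z))
24988 - A(-169) = 24988 - (4272 + 2*(-169)² + 380*(-169)) = 24988 - (4272 + 2*28561 - 64220) = 24988 - (4272 + 57122 - 64220) = 24988 - 1*(-2826) = 24988 + 2826 = 27814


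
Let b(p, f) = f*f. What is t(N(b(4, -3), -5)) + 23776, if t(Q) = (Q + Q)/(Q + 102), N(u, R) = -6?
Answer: 190207/8 ≈ 23776.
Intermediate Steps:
b(p, f) = f²
t(Q) = 2*Q/(102 + Q) (t(Q) = (2*Q)/(102 + Q) = 2*Q/(102 + Q))
t(N(b(4, -3), -5)) + 23776 = 2*(-6)/(102 - 6) + 23776 = 2*(-6)/96 + 23776 = 2*(-6)*(1/96) + 23776 = -⅛ + 23776 = 190207/8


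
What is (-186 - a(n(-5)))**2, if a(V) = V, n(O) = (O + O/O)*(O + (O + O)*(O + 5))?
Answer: 42436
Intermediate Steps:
n(O) = (1 + O)*(O + 2*O*(5 + O)) (n(O) = (O + 1)*(O + (2*O)*(5 + O)) = (1 + O)*(O + 2*O*(5 + O)))
(-186 - a(n(-5)))**2 = (-186 - (-5)*(11 + 2*(-5)**2 + 13*(-5)))**2 = (-186 - (-5)*(11 + 2*25 - 65))**2 = (-186 - (-5)*(11 + 50 - 65))**2 = (-186 - (-5)*(-4))**2 = (-186 - 1*20)**2 = (-186 - 20)**2 = (-206)**2 = 42436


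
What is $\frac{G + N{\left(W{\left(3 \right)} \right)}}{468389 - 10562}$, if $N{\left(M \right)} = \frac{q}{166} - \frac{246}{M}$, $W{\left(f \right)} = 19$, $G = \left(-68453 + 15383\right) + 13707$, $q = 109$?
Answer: $- \frac{124189667}{1443986358} \approx -0.086005$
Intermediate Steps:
$G = -39363$ ($G = -53070 + 13707 = -39363$)
$N{\left(M \right)} = \frac{109}{166} - \frac{246}{M}$
$\frac{G + N{\left(W{\left(3 \right)} \right)}}{468389 - 10562} = \frac{-39363 + \left(\frac{109}{166} - \frac{246}{19}\right)}{468389 - 10562} = \frac{-39363 + \left(\frac{109}{166} - \frac{246}{19}\right)}{457827} = \left(-39363 + \left(\frac{109}{166} - \frac{246}{19}\right)\right) \frac{1}{457827} = \left(-39363 - \frac{38765}{3154}\right) \frac{1}{457827} = \left(- \frac{124189667}{3154}\right) \frac{1}{457827} = - \frac{124189667}{1443986358}$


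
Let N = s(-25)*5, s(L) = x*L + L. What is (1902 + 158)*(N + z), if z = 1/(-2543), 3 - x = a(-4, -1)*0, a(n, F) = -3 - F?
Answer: -2619292060/2543 ≈ -1.0300e+6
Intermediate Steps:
x = 3 (x = 3 - (-3 - 1*(-1))*0 = 3 - (-3 + 1)*0 = 3 - (-2)*0 = 3 - 1*0 = 3 + 0 = 3)
s(L) = 4*L (s(L) = 3*L + L = 4*L)
z = -1/2543 ≈ -0.00039324
N = -500 (N = (4*(-25))*5 = -100*5 = -500)
(1902 + 158)*(N + z) = (1902 + 158)*(-500 - 1/2543) = 2060*(-1271501/2543) = -2619292060/2543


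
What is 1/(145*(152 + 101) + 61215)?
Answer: 1/97900 ≈ 1.0214e-5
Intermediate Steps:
1/(145*(152 + 101) + 61215) = 1/(145*253 + 61215) = 1/(36685 + 61215) = 1/97900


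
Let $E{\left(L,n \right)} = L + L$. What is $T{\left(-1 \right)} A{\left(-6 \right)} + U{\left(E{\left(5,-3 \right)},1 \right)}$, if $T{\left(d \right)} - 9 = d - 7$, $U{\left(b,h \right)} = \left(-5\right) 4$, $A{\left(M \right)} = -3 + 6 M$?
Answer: $-59$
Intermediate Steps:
$E{\left(L,n \right)} = 2 L$
$U{\left(b,h \right)} = -20$
$T{\left(d \right)} = 2 + d$ ($T{\left(d \right)} = 9 + \left(d - 7\right) = 9 + \left(-7 + d\right) = 2 + d$)
$T{\left(-1 \right)} A{\left(-6 \right)} + U{\left(E{\left(5,-3 \right)},1 \right)} = \left(2 - 1\right) \left(-3 + 6 \left(-6\right)\right) - 20 = 1 \left(-3 - 36\right) - 20 = 1 \left(-39\right) - 20 = -39 - 20 = -59$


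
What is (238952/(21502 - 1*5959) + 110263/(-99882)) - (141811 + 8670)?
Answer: -8651647104613/57498738 ≈ -1.5047e+5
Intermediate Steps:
(238952/(21502 - 1*5959) + 110263/(-99882)) - (141811 + 8670) = (238952/(21502 - 5959) + 110263*(-1/99882)) - 1*150481 = (238952/15543 - 110263/99882) - 150481 = 820488365/57498738 - 150481 = -8651647104613/57498738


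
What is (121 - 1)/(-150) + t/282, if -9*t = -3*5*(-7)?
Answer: -3559/4230 ≈ -0.84137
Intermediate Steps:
t = -35/3 (t = -(-3*5)*(-7)/9 = -(-5)*(-7)/3 = -1/9*105 = -35/3 ≈ -11.667)
(121 - 1)/(-150) + t/282 = (121 - 1)/(-150) - 35/3/282 = 120*(-1/150) - 35/3*1/282 = -4/5 - 35/846 = -3559/4230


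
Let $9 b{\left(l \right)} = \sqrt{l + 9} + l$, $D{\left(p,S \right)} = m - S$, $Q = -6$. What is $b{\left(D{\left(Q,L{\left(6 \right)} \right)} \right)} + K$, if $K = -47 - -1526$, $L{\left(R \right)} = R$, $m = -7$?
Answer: $\frac{13298}{9} + \frac{2 i}{9} \approx 1477.6 + 0.22222 i$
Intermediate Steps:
$K = 1479$ ($K = -47 + 1526 = 1479$)
$D{\left(p,S \right)} = -7 - S$
$b{\left(l \right)} = \frac{l}{9} + \frac{\sqrt{9 + l}}{9}$ ($b{\left(l \right)} = \frac{\sqrt{l + 9} + l}{9} = \frac{\sqrt{9 + l} + l}{9} = \frac{l + \sqrt{9 + l}}{9} = \frac{l}{9} + \frac{\sqrt{9 + l}}{9}$)
$b{\left(D{\left(Q,L{\left(6 \right)} \right)} \right)} + K = \left(\frac{-7 - 6}{9} + \frac{\sqrt{9 - 13}}{9}\right) + 1479 = \left(\frac{1}{9} \left(-13\right) + \frac{\sqrt{9 - 13}}{9}\right) + 1479 = \left(- \frac{13}{9} + \frac{\sqrt{-4}}{9}\right) + 1479 = \left(- \frac{13}{9} + \frac{2 i}{9}\right) + 1479 = \frac{13298}{9} + \frac{2 i}{9}$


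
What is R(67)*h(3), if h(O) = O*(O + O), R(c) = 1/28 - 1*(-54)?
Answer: 13617/14 ≈ 972.64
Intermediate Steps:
R(c) = 1513/28 (R(c) = 1/28 + 54 = 1513/28)
h(O) = 2*O² (h(O) = O*(2*O) = 2*O²)
R(67)*h(3) = 1513*(2*3²)/28 = 1513*(2*9)/28 = (1513/28)*18 = 13617/14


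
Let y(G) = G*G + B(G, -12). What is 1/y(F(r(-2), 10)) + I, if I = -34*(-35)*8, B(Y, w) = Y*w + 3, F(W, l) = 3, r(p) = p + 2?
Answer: 228479/24 ≈ 9520.0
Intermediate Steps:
r(p) = 2 + p
B(Y, w) = 3 + Y*w
y(G) = 3 + G² - 12*G (y(G) = G*G + (3 + G*(-12)) = G² + (3 - 12*G) = 3 + G² - 12*G)
I = 9520 (I = 1190*8 = 9520)
1/y(F(r(-2), 10)) + I = 1/(3 + 3² - 12*3) + 9520 = 1/(3 + 9 - 36) + 9520 = 1/(-24) + 9520 = -1/24 + 9520 = 228479/24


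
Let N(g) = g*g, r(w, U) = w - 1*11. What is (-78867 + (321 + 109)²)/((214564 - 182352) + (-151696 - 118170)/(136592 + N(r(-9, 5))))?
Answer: 7262836368/2206258219 ≈ 3.2919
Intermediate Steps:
r(w, U) = -11 + w (r(w, U) = w - 11 = -11 + w)
N(g) = g²
(-78867 + (321 + 109)²)/((214564 - 182352) + (-151696 - 118170)/(136592 + N(r(-9, 5)))) = (-78867 + (321 + 109)²)/((214564 - 182352) + (-151696 - 118170)/(136592 + (-11 - 9)²)) = (-78867 + 430²)/(32212 - 269866/(136592 + (-20)²)) = (-78867 + 184900)/(32212 - 269866/(136592 + 400)) = 106033/(32212 - 269866/136992) = 106033/(32212 - 269866*1/136992) = 106033/(32212 - 134933/68496) = 106033/(2206258219/68496) = 106033*(68496/2206258219) = 7262836368/2206258219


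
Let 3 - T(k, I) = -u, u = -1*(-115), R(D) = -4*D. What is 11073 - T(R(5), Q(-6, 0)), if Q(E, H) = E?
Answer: 10955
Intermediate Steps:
u = 115
T(k, I) = 118 (T(k, I) = 3 - (-1)*115 = 3 - 1*(-115) = 3 + 115 = 118)
11073 - T(R(5), Q(-6, 0)) = 11073 - 1*118 = 11073 - 118 = 10955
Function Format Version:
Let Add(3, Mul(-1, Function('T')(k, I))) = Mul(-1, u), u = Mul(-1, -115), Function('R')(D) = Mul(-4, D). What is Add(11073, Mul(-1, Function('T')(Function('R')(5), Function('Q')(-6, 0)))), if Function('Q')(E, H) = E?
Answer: 10955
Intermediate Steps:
u = 115
Function('T')(k, I) = 118 (Function('T')(k, I) = Add(3, Mul(-1, Mul(-1, 115))) = Add(3, Mul(-1, -115)) = Add(3, 115) = 118)
Add(11073, Mul(-1, Function('T')(Function('R')(5), Function('Q')(-6, 0)))) = Add(11073, Mul(-1, 118)) = Add(11073, -118) = 10955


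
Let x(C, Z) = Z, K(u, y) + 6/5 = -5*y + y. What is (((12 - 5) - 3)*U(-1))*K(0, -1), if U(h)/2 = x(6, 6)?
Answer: 672/5 ≈ 134.40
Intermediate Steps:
K(u, y) = -6/5 - 4*y (K(u, y) = -6/5 + (-5*y + y) = -6/5 - 4*y)
U(h) = 12 (U(h) = 2*6 = 12)
(((12 - 5) - 3)*U(-1))*K(0, -1) = (((12 - 5) - 3)*12)*(-6/5 - 4*(-1)) = ((7 - 3)*12)*(-6/5 + 4) = (4*12)*(14/5) = 48*(14/5) = 672/5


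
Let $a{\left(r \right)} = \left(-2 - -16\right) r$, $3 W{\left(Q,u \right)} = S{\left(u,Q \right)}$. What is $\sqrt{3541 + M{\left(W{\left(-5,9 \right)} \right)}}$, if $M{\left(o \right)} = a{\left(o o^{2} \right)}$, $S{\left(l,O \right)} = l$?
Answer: $\sqrt{3919} \approx 62.602$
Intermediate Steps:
$W{\left(Q,u \right)} = \frac{u}{3}$
$a{\left(r \right)} = 14 r$ ($a{\left(r \right)} = \left(-2 + 16\right) r = 14 r$)
$M{\left(o \right)} = 14 o^{3}$ ($M{\left(o \right)} = 14 o o^{2} = 14 o^{3}$)
$\sqrt{3541 + M{\left(W{\left(-5,9 \right)} \right)}} = \sqrt{3541 + 14 \left(\frac{1}{3} \cdot 9\right)^{3}} = \sqrt{3541 + 14 \cdot 3^{3}} = \sqrt{3541 + 14 \cdot 27} = \sqrt{3541 + 378} = \sqrt{3919}$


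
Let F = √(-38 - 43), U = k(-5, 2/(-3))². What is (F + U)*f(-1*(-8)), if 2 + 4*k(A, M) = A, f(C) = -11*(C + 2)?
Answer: -2695/8 - 990*I ≈ -336.88 - 990.0*I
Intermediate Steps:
f(C) = -22 - 11*C (f(C) = -11*(2 + C) = -22 - 11*C)
k(A, M) = -½ + A/4
U = 49/16 (U = (-½ + (¼)*(-5))² = (-½ - 5/4)² = (-7/4)² = 49/16 ≈ 3.0625)
F = 9*I (F = √(-81) = 9*I ≈ 9.0*I)
(F + U)*f(-1*(-8)) = (9*I + 49/16)*(-22 - (-11)*(-8)) = (49/16 + 9*I)*(-22 - 11*8) = (49/16 + 9*I)*(-22 - 88) = (49/16 + 9*I)*(-110) = -2695/8 - 990*I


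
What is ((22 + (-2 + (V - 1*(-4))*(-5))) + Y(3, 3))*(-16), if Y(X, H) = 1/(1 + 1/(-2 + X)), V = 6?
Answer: 472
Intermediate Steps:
((22 + (-2 + (V - 1*(-4))*(-5))) + Y(3, 3))*(-16) = ((22 + (-2 + (6 - 1*(-4))*(-5))) + (-2 + 3)/(-1 + 3))*(-16) = ((22 + (-2 + (6 + 4)*(-5))) + 1/2)*(-16) = ((22 + (-2 + 10*(-5))) + (½)*1)*(-16) = ((22 + (-2 - 50)) + ½)*(-16) = ((22 - 52) + ½)*(-16) = (-30 + ½)*(-16) = -59/2*(-16) = 472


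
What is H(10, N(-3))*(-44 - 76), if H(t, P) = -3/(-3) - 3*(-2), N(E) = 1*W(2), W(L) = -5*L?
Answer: -840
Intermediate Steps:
N(E) = -10 (N(E) = 1*(-5*2) = 1*(-10) = -10)
H(t, P) = 7 (H(t, P) = -3*(-1/3) + 6 = 1 + 6 = 7)
H(10, N(-3))*(-44 - 76) = 7*(-44 - 76) = 7*(-120) = -840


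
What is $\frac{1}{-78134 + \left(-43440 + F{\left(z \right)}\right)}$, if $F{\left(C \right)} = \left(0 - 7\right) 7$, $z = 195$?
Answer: $- \frac{1}{121623} \approx -8.2221 \cdot 10^{-6}$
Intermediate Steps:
$F{\left(C \right)} = -49$ ($F{\left(C \right)} = \left(-7\right) 7 = -49$)
$\frac{1}{-78134 + \left(-43440 + F{\left(z \right)}\right)} = \frac{1}{-78134 - 43489} = \frac{1}{-121623} = - \frac{1}{121623}$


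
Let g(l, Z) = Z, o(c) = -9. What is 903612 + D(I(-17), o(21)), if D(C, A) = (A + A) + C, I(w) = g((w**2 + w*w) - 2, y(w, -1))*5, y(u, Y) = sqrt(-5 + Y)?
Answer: 903594 + 5*I*sqrt(6) ≈ 9.0359e+5 + 12.247*I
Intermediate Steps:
I(w) = 5*I*sqrt(6) (I(w) = sqrt(-5 - 1)*5 = sqrt(-6)*5 = (I*sqrt(6))*5 = 5*I*sqrt(6))
D(C, A) = C + 2*A (D(C, A) = 2*A + C = C + 2*A)
903612 + D(I(-17), o(21)) = 903612 + (5*I*sqrt(6) + 2*(-9)) = 903612 + (5*I*sqrt(6) - 18) = 903612 + (-18 + 5*I*sqrt(6)) = 903594 + 5*I*sqrt(6)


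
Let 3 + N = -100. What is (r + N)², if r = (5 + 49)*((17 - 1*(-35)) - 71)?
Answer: 1274641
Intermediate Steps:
r = -1026 (r = 54*((17 + 35) - 71) = 54*(52 - 71) = 54*(-19) = -1026)
N = -103 (N = -3 - 100 = -103)
(r + N)² = (-1026 - 103)² = (-1129)² = 1274641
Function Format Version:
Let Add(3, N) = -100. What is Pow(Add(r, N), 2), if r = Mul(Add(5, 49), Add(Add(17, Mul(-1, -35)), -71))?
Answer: 1274641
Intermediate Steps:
r = -1026 (r = Mul(54, Add(Add(17, 35), -71)) = Mul(54, Add(52, -71)) = Mul(54, -19) = -1026)
N = -103 (N = Add(-3, -100) = -103)
Pow(Add(r, N), 2) = Pow(Add(-1026, -103), 2) = Pow(-1129, 2) = 1274641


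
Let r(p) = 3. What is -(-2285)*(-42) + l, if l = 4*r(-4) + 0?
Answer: -95958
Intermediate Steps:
l = 12 (l = 4*3 + 0 = 12 + 0 = 12)
-(-2285)*(-42) + l = -(-2285)*(-42) + 12 = -457*210 + 12 = -95970 + 12 = -95958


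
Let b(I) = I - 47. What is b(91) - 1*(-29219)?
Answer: 29263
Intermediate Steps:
b(I) = -47 + I
b(91) - 1*(-29219) = (-47 + 91) - 1*(-29219) = 44 + 29219 = 29263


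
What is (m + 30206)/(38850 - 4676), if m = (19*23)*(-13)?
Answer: 24525/34174 ≈ 0.71765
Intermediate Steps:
m = -5681 (m = 437*(-13) = -5681)
(m + 30206)/(38850 - 4676) = (-5681 + 30206)/(38850 - 4676) = 24525/34174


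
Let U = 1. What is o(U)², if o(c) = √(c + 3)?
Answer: 4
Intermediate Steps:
o(c) = √(3 + c)
o(U)² = (√(3 + 1))² = (√4)² = 2² = 4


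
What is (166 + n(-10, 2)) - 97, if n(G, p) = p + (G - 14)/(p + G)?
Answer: 74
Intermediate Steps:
n(G, p) = p + (-14 + G)/(G + p)
(166 + n(-10, 2)) - 97 = (166 + (-14 - 10 + 2**2 - 10*2)/(-10 + 2)) - 97 = (166 + (-14 - 10 + 4 - 20)/(-8)) - 97 = (166 - 1/8*(-40)) - 97 = (166 + 5) - 97 = 171 - 97 = 74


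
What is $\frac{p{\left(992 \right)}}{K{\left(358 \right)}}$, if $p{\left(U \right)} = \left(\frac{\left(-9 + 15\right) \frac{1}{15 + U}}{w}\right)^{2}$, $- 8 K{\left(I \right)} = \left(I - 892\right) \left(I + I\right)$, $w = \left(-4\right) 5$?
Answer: $\frac{3}{1615481461900} \approx 1.857 \cdot 10^{-12}$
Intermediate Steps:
$w = -20$
$K{\left(I \right)} = - \frac{I \left(-892 + I\right)}{4}$ ($K{\left(I \right)} = - \frac{\left(I - 892\right) \left(I + I\right)}{8} = - \frac{\left(-892 + I\right) 2 I}{8} = - \frac{2 I \left(-892 + I\right)}{8} = - \frac{I \left(-892 + I\right)}{4}$)
$p{\left(U \right)} = \frac{9}{100 \left(15 + U\right)^{2}}$ ($p{\left(U \right)} = \left(\frac{\left(-9 + 15\right) \frac{1}{15 + U}}{-20}\right)^{2} = \left(\frac{6}{15 + U} \left(- \frac{1}{20}\right)\right)^{2} = \left(- \frac{3}{10 \left(15 + U\right)}\right)^{2} = \frac{9}{100 \left(15 + U\right)^{2}}$)
$\frac{p{\left(992 \right)}}{K{\left(358 \right)}} = \frac{\frac{9}{100} \frac{1}{\left(15 + 992\right)^{2}}}{\frac{1}{4} \cdot 358 \left(892 - 358\right)} = \frac{\frac{9}{100} \cdot \frac{1}{1014049}}{\frac{1}{4} \cdot 358 \left(892 - 358\right)} = \frac{\frac{9}{100} \cdot \frac{1}{1014049}}{\frac{1}{4} \cdot 358 \cdot 534} = \frac{9}{101404900 \cdot 47793} = \frac{9}{101404900} \cdot \frac{1}{47793} = \frac{3}{1615481461900}$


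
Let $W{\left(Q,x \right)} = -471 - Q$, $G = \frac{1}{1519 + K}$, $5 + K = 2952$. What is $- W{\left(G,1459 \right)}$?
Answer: $\frac{2103487}{4466} \approx 471.0$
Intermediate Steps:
$K = 2947$ ($K = -5 + 2952 = 2947$)
$G = \frac{1}{4466}$ ($G = \frac{1}{1519 + 2947} = \frac{1}{4466} \approx 0.00022391$)
$- W{\left(G,1459 \right)} = - (-471 - \frac{1}{4466}) = \left(-1\right) \left(- \frac{2103487}{4466}\right) = \frac{2103487}{4466}$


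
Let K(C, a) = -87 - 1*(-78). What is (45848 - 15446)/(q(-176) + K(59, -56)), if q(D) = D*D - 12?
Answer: 30402/30955 ≈ 0.98214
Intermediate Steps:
K(C, a) = -9 (K(C, a) = -87 + 78 = -9)
q(D) = -12 + D**2 (q(D) = D**2 - 12 = -12 + D**2)
(45848 - 15446)/(q(-176) + K(59, -56)) = (45848 - 15446)/((-12 + (-176)**2) - 9) = 30402/((-12 + 30976) - 9) = 30402/(30964 - 9) = 30402/30955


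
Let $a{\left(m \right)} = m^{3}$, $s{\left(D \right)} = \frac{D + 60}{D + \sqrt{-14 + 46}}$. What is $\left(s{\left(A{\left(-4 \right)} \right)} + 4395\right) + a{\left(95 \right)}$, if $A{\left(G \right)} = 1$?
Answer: $\frac{26714809}{31} + \frac{244 \sqrt{2}}{31} \approx 8.6178 \cdot 10^{5}$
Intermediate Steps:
$s{\left(D \right)} = \frac{60 + D}{D + 4 \sqrt{2}}$ ($s{\left(D \right)} = \frac{60 + D}{D + \sqrt{32}} = \frac{60 + D}{D + 4 \sqrt{2}}$)
$\left(s{\left(A{\left(-4 \right)} \right)} + 4395\right) + a{\left(95 \right)} = \left(\frac{60 + 1}{1 + 4 \sqrt{2}} + 4395\right) + 95^{3} = \left(\frac{1}{1 + 4 \sqrt{2}} \cdot 61 + 4395\right) + 857375 = \left(\frac{61}{1 + 4 \sqrt{2}} + 4395\right) + 857375 = \left(4395 + \frac{61}{1 + 4 \sqrt{2}}\right) + 857375 = 861770 + \frac{61}{1 + 4 \sqrt{2}}$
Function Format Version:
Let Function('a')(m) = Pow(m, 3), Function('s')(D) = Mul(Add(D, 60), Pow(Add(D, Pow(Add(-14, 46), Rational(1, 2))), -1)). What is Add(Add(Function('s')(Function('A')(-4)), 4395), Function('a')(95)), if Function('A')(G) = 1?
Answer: Add(Rational(26714809, 31), Mul(Rational(244, 31), Pow(2, Rational(1, 2)))) ≈ 8.6178e+5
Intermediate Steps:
Function('s')(D) = Mul(Pow(Add(D, Mul(4, Pow(2, Rational(1, 2)))), -1), Add(60, D)) (Function('s')(D) = Mul(Add(60, D), Pow(Add(D, Pow(32, Rational(1, 2))), -1)) = Mul(Add(60, D), Pow(Add(D, Mul(4, Pow(2, Rational(1, 2)))), -1)) = Mul(Pow(Add(D, Mul(4, Pow(2, Rational(1, 2)))), -1), Add(60, D)))
Add(Add(Function('s')(Function('A')(-4)), 4395), Function('a')(95)) = Add(Add(Mul(Pow(Add(1, Mul(4, Pow(2, Rational(1, 2)))), -1), Add(60, 1)), 4395), Pow(95, 3)) = Add(Add(Mul(Pow(Add(1, Mul(4, Pow(2, Rational(1, 2)))), -1), 61), 4395), 857375) = Add(Add(Mul(61, Pow(Add(1, Mul(4, Pow(2, Rational(1, 2)))), -1)), 4395), 857375) = Add(Add(4395, Mul(61, Pow(Add(1, Mul(4, Pow(2, Rational(1, 2)))), -1))), 857375) = Add(861770, Mul(61, Pow(Add(1, Mul(4, Pow(2, Rational(1, 2)))), -1)))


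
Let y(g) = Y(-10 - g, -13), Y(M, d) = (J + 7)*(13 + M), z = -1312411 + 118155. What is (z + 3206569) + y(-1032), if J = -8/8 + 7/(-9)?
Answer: 2017718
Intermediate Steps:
z = -1194256
J = -16/9 (J = -8*⅛ + 7*(-⅑) = -1 - 7/9 = -16/9 ≈ -1.7778)
Y(M, d) = 611/9 + 47*M/9 (Y(M, d) = (-16/9 + 7)*(13 + M) = 47*(13 + M)/9 = 611/9 + 47*M/9)
y(g) = 47/3 - 47*g/9 (y(g) = 611/9 + 47*(-10 - g)/9 = 611/9 + (-470/9 - 47*g/9) = 47/3 - 47*g/9)
(z + 3206569) + y(-1032) = (-1194256 + 3206569) + (47/3 - 47/9*(-1032)) = 2012313 + (47/3 + 16168/3) = 2012313 + 5405 = 2017718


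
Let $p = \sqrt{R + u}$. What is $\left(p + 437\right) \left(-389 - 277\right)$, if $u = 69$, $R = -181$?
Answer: $-291042 - 2664 i \sqrt{7} \approx -2.9104 \cdot 10^{5} - 7048.3 i$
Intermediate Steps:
$p = 4 i \sqrt{7}$ ($p = \sqrt{-181 + 69} = \sqrt{-112} = 4 i \sqrt{7} \approx 10.583 i$)
$\left(p + 437\right) \left(-389 - 277\right) = \left(4 i \sqrt{7} + 437\right) \left(-389 - 277\right) = \left(437 + 4 i \sqrt{7}\right) \left(-666\right) = -291042 - 2664 i \sqrt{7}$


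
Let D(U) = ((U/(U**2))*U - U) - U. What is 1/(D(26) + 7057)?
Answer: 1/7006 ≈ 0.00014273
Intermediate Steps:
D(U) = 1 - 2*U (D(U) = ((U/U**2)*U - U) - U = (U/U - U) - U = (1 - U) - U = 1 - 2*U)
1/(D(26) + 7057) = 1/((1 - 2*26) + 7057) = 1/((1 - 52) + 7057) = 1/(-51 + 7057) = 1/7006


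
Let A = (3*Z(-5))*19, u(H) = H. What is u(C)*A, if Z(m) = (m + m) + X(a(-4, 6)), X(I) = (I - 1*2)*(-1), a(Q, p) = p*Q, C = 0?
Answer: 0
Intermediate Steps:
a(Q, p) = Q*p
X(I) = 2 - I (X(I) = (I - 2)*(-1) = (-2 + I)*(-1) = 2 - I)
Z(m) = 26 + 2*m (Z(m) = (m + m) + (2 - (-4)*6) = 2*m + (2 - 1*(-24)) = 2*m + (2 + 24) = 2*m + 26 = 26 + 2*m)
A = 912 (A = (3*(26 + 2*(-5)))*19 = (3*(26 - 10))*19 = (3*16)*19 = 48*19 = 912)
u(C)*A = 0*912 = 0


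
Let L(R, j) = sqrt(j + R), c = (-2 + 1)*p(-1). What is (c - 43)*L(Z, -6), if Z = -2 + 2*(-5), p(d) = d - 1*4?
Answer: -114*I*sqrt(2) ≈ -161.22*I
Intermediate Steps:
p(d) = -4 + d (p(d) = d - 4 = -4 + d)
Z = -12 (Z = -2 - 10 = -12)
c = 5 (c = (-2 + 1)*(-4 - 1) = -1*(-5) = 5)
L(R, j) = sqrt(R + j)
(c - 43)*L(Z, -6) = (5 - 43)*sqrt(-12 - 6) = -114*I*sqrt(2)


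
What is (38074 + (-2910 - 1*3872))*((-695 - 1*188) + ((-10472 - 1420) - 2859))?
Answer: -489219128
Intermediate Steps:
(38074 + (-2910 - 1*3872))*((-695 - 1*188) + ((-10472 - 1420) - 2859)) = (38074 + (-2910 - 3872))*((-695 - 188) + (-11892 - 2859)) = (38074 - 6782)*(-883 - 14751) = 31292*(-15634) = -489219128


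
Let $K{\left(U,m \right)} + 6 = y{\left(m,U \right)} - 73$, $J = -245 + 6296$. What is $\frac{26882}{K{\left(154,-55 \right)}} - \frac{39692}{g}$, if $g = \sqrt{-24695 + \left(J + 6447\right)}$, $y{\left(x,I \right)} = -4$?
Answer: $- \frac{26882}{83} + \frac{39692 i \sqrt{12197}}{12197} \approx -323.88 + 359.4 i$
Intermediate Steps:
$J = 6051$
$g = i \sqrt{12197}$ ($g = \sqrt{-24695 + \left(6051 + 6447\right)} = \sqrt{-24695 + 12498} = \sqrt{-12197} = i \sqrt{12197} \approx 110.44 i$)
$K{\left(U,m \right)} = -83$ ($K{\left(U,m \right)} = -6 - 77 = -83$)
$\frac{26882}{K{\left(154,-55 \right)}} - \frac{39692}{g} = \frac{26882}{-83} - \frac{39692}{i \sqrt{12197}} = 26882 \left(- \frac{1}{83}\right) - 39692 \left(- \frac{i \sqrt{12197}}{12197}\right) = - \frac{26882}{83} + \frac{39692 i \sqrt{12197}}{12197}$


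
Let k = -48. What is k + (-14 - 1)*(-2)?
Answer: -18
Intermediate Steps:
k + (-14 - 1)*(-2) = -48 + (-14 - 1)*(-2) = -48 - 15*(-2) = -48 + 30 = -18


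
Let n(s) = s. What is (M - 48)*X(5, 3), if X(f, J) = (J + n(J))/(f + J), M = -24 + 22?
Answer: -75/2 ≈ -37.500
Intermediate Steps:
M = -2
X(f, J) = 2*J/(J + f) (X(f, J) = (J + J)/(f + J) = (2*J)/(J + f) = 2*J/(J + f))
(M - 48)*X(5, 3) = (-2 - 48)*(2*3/(3 + 5)) = -100*3/8 = -50*3/4 = -75/2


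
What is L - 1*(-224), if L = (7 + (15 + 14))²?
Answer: 1520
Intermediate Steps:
L = 1296 (L = (7 + 29)² = 36² = 1296)
L - 1*(-224) = 1296 - 1*(-224) = 1296 + 224 = 1520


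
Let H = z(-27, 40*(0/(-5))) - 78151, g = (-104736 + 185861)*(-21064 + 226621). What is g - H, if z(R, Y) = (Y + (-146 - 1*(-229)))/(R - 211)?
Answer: 3968861766771/238 ≈ 1.6676e+10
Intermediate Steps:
g = 16675811625 (g = 81125*205557 = 16675811625)
z(R, Y) = (83 + Y)/(-211 + R) (z(R, Y) = (Y + (-146 + 229))/(-211 + R) = (Y + 83)/(-211 + R) = (83 + Y)/(-211 + R))
H = -18600021/238 (H = (83 + 40*(0/(-5)))/(-211 - 27) - 78151 = (83 + 40*(0*(-1/5)))/(-238) - 78151 = -(83 + 40*0)/238 - 78151 = -(83 + 0)/238 - 78151 = -1/238*83 - 78151 = -83/238 - 78151 = -18600021/238 ≈ -78151.)
g - H = 16675811625 - 1*(-18600021/238) = 16675811625 + 18600021/238 = 3968861766771/238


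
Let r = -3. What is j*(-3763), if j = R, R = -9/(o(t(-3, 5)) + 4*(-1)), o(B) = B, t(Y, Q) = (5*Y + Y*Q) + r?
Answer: -33867/37 ≈ -915.32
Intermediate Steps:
t(Y, Q) = -3 + 5*Y + Q*Y (t(Y, Q) = (5*Y + Y*Q) - 3 = (5*Y + Q*Y) - 3 = -3 + 5*Y + Q*Y)
R = 9/37 (R = -9/((-3 + 5*(-3) + 5*(-3)) + 4*(-1)) = -9/((-3 - 15 - 15) - 4) = -9/(-33 - 4) = -9/(-37) = -9*(-1/37) = 9/37 ≈ 0.24324)
j = 9/37 ≈ 0.24324
j*(-3763) = (9/37)*(-3763) = -33867/37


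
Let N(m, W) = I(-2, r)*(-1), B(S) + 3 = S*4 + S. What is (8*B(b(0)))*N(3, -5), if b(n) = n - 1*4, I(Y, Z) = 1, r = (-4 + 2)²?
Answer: 184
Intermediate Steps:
r = 4 (r = (-2)² = 4)
b(n) = -4 + n (b(n) = n - 4 = -4 + n)
B(S) = -3 + 5*S (B(S) = -3 + (S*4 + S) = -3 + (4*S + S) = -3 + 5*S)
N(m, W) = -1 (N(m, W) = 1*(-1) = -1)
(8*B(b(0)))*N(3, -5) = (8*(-3 + 5*(-4 + 0)))*(-1) = (8*(-3 + 5*(-4)))*(-1) = (8*(-3 - 20))*(-1) = (8*(-23))*(-1) = -184*(-1) = 184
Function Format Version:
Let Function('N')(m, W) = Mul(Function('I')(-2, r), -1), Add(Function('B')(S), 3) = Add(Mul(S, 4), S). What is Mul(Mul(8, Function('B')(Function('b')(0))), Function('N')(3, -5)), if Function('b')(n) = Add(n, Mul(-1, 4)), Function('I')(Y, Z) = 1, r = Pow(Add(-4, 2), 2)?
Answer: 184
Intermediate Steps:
r = 4 (r = Pow(-2, 2) = 4)
Function('b')(n) = Add(-4, n) (Function('b')(n) = Add(n, -4) = Add(-4, n))
Function('B')(S) = Add(-3, Mul(5, S)) (Function('B')(S) = Add(-3, Add(Mul(S, 4), S)) = Add(-3, Add(Mul(4, S), S)) = Add(-3, Mul(5, S)))
Function('N')(m, W) = -1 (Function('N')(m, W) = Mul(1, -1) = -1)
Mul(Mul(8, Function('B')(Function('b')(0))), Function('N')(3, -5)) = Mul(Mul(8, Add(-3, Mul(5, Add(-4, 0)))), -1) = Mul(Mul(8, Add(-3, Mul(5, -4))), -1) = Mul(Mul(8, Add(-3, -20)), -1) = Mul(Mul(8, -23), -1) = Mul(-184, -1) = 184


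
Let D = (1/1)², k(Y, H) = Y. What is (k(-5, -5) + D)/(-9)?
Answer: 4/9 ≈ 0.44444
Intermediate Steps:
D = 1 (D = 1² = 1)
(k(-5, -5) + D)/(-9) = (-5 + 1)/(-9) = -⅑*(-4) = 4/9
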